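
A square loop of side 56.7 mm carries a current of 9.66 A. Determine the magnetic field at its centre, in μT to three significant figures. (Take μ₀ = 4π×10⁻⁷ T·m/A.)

Each side is a finite straight segment at perpendicular distance d = a/(2 tan(π/4)) = 0.02835 m from the centre, with end-angles ±π/4.
One side contributes B₁ = (μ₀I/4πd)·2 sin(π/4) = 4.82×10⁻⁵ T.
All 4 sides add in the same direction: B = 4 × 4.82×10⁻⁵ = 1.93×10⁻⁴ T.

B ≈ 193 μT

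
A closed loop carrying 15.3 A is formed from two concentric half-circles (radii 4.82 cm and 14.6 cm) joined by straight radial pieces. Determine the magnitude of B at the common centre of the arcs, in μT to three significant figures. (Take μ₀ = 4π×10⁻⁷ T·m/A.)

The radial connectors point toward the centre, so dl × r̂ = 0 and they contribute nothing.
Each semicircle gives μ₀I/(4R): inner arc 9.97×10⁻⁵ T, outer arc 3.29×10⁻⁵ T.
The two arcs carry current in opposite angular senses, so their fields oppose: B = |9.97×10⁻⁵ − 3.29×10⁻⁵| = 6.68×10⁻⁵ T.

B ≈ 66.8 μT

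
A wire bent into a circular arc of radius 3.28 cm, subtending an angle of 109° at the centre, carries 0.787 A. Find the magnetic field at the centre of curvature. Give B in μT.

The Biot–Savart field of a circular arc at its centre is B = μ₀Iφ/(4πR), with φ = 1.902 rad.
B = (4π×10⁻⁷ × 0.787 × 1.902) / (4π × 0.0328) = 4.56×10⁻⁶ T.

B ≈ 4.56 μT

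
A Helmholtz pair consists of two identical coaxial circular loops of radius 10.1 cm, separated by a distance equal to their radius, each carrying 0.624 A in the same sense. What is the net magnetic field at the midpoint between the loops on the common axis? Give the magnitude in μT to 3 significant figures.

Each loop contributes B = μ₀IR²/[2(R²+z²)^(3/2)] on the axis, with z measured from that loop.
Loop 1 (z = 0.0505 m): B₁ = 2.78×10⁻⁶ T. Loop 2 (z = 0.0505 m): B₂ = 2.78×10⁻⁶ T.
The fields add: B = B₁ + B₂ = 5.56×10⁻⁶ T.

B ≈ 5.56 μT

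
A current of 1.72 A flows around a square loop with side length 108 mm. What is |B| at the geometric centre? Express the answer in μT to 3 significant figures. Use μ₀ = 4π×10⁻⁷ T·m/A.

Each side is a finite straight segment at perpendicular distance d = a/(2 tan(π/4)) = 0.054 m from the centre, with end-angles ±π/4.
One side contributes B₁ = (μ₀I/4πd)·2 sin(π/4) = 4.50×10⁻⁶ T.
All 4 sides add in the same direction: B = 4 × 4.50×10⁻⁶ = 1.80×10⁻⁵ T.

B ≈ 18.0 μT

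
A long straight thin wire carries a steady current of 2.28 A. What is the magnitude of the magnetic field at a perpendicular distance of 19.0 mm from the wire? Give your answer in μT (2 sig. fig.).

For an infinitely long straight wire, B = μ₀I/(2πd).
B = (4π×10⁻⁷ × 2.28) / (2π × 0.019) = 2.40×10⁻⁵ T.

B ≈ 24 μT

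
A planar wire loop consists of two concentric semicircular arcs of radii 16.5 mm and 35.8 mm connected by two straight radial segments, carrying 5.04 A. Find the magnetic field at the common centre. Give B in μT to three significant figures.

The radial connectors point toward the centre, so dl × r̂ = 0 and they contribute nothing.
Each semicircle gives μ₀I/(4R): inner arc 9.60×10⁻⁵ T, outer arc 4.42×10⁻⁵ T.
The two arcs carry current in opposite angular senses, so their fields oppose: B = |9.60×10⁻⁵ − 4.42×10⁻⁵| = 5.17×10⁻⁵ T.

B ≈ 51.7 μT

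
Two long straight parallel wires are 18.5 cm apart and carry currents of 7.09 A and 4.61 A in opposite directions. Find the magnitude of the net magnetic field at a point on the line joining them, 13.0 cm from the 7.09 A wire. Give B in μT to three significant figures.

Each long wire gives B = μ₀I/(2πd). Distances are d₁ = 0.13 m and d₂ = 0.055 m.
B₁ = 1.09×10⁻⁵ T, B₂ = 1.68×10⁻⁵ T.
Between antiparallel currents both contributions point the same way, so they add. B = B₁ + B₂ = 1.09×10⁻⁵ + 1.68×10⁻⁵ = 2.77×10⁻⁵ T.

B ≈ 27.7 μT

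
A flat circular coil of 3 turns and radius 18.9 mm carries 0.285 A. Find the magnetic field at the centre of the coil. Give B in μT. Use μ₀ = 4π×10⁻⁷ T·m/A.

For an N-turn flat coil, B = Nμ₀I/(2R) with R = 0.0189 m.
B = 3 × 9.47×10⁻⁶ T = 2.84×10⁻⁵ T.

B ≈ 28.4 μT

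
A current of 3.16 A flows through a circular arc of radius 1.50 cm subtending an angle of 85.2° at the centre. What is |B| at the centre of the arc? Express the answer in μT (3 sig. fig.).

The Biot–Savart field of a circular arc at its centre is B = μ₀Iφ/(4πR), with φ = 1.487 rad.
B = (4π×10⁻⁷ × 3.16 × 1.487) / (4π × 0.015) = 3.13×10⁻⁵ T.

B ≈ 31.3 μT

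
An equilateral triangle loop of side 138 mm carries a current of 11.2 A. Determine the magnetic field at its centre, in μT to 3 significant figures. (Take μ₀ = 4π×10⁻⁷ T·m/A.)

Each side is a finite straight segment at perpendicular distance d = a/(2 tan(π/3)) = 0.03984 m from the centre, with end-angles ±π/3.
One side contributes B₁ = (μ₀I/4πd)·2 sin(π/3) = 4.87×10⁻⁵ T.
All 3 sides add in the same direction: B = 3 × 4.87×10⁻⁵ = 1.46×10⁻⁴ T.

B ≈ 146 μT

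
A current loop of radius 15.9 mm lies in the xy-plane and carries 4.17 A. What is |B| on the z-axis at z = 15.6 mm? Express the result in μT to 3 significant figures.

On the axis of a circular loop, B = μ₀IR² / [2(R²+z²)^(3/2)].
R² + z² = (0.0159)² + (0.0156)² = 0.0004962 m², and (R²+z²)^(3/2) = 1.11×10⁻⁵ m³.
B = (4π×10⁻⁷ × 4.17 × 0.0002528) / (2 × 1.11×10⁻⁵) = 5.99×10⁻⁵ T.

B ≈ 59.9 μT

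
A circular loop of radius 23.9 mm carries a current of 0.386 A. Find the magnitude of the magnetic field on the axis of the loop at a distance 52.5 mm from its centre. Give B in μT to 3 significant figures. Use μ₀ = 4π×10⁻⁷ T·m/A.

B ≈ 0.722 μT

On the axis of a circular loop, B = μ₀IR² / [2(R²+z²)^(3/2)].
R² + z² = (0.0239)² + (0.0525)² = 0.003327 m², and (R²+z²)^(3/2) = 1.92×10⁻⁴ m³.
B = (4π×10⁻⁷ × 0.386 × 0.0005712) / (2 × 1.92×10⁻⁴) = 7.22×10⁻⁷ T.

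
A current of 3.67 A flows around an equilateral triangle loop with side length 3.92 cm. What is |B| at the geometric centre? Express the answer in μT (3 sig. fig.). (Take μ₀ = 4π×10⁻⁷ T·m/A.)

B ≈ 169 μT

Each side is a finite straight segment at perpendicular distance d = a/(2 tan(π/3)) = 0.01132 m from the centre, with end-angles ±π/3.
One side contributes B₁ = (μ₀I/4πd)·2 sin(π/3) = 5.62×10⁻⁵ T.
All 3 sides add in the same direction: B = 3 × 5.62×10⁻⁵ = 1.69×10⁻⁴ T.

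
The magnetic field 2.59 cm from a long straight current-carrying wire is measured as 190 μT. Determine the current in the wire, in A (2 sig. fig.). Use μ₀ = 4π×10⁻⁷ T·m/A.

For a long straight wire B = μ₀I/(2πd), so I = 2πdB/μ₀.
I = 2π × 0.0259 × 1.90×10⁻⁴ / (4π×10⁻⁷) = 24.6 A.

I ≈ 25 A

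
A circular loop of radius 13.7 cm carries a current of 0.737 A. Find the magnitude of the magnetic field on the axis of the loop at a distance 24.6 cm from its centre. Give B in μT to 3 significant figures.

B ≈ 0.389 μT

On the axis of a circular loop, B = μ₀IR² / [2(R²+z²)^(3/2)].
R² + z² = (0.137)² + (0.246)² = 0.07929 m², and (R²+z²)^(3/2) = 2.23×10⁻² m³.
B = (4π×10⁻⁷ × 0.737 × 0.01877) / (2 × 2.23×10⁻²) = 3.89×10⁻⁷ T.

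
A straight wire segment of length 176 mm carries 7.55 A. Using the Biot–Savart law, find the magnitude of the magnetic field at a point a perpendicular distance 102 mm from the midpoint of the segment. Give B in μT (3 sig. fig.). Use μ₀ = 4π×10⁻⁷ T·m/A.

B ≈ 9.67 μT

For a finite straight segment, B = (μ₀I/4πd)(sinθ₁ + sinθ₂), where θ₁, θ₂ are the angles from the perpendicular to each end.
The perpendicular from the point meets the wire at its midpoint, so each end is L/2 = 0.088 m away along the wire.
sinθ₁ = 0.088/√(0.088²+0.102²) = 0.6532; sinθ₂ = 0.088/√(0.088²+0.102²) = 0.6532.
B = (4π×10⁻⁷ × 7.55) / (4π × 0.102) × (0.6532 + 0.6532) = 9.67×10⁻⁶ T.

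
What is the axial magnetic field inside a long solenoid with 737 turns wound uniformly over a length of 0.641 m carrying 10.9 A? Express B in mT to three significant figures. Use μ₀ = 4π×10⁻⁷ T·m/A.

B ≈ 15.7 mT

Inside a long solenoid, B = μ₀nI with n = 1150 turns/m.
B = 4π×10⁻⁷ × 1150 × 10.9 = 1.57×10⁻² T.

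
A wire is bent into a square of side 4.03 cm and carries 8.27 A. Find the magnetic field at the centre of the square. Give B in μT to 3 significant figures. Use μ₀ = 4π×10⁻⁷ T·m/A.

B ≈ 232 μT

Each side is a finite straight segment at perpendicular distance d = a/(2 tan(π/4)) = 0.02015 m from the centre, with end-angles ±π/4.
One side contributes B₁ = (μ₀I/4πd)·2 sin(π/4) = 5.80×10⁻⁵ T.
All 4 sides add in the same direction: B = 4 × 5.80×10⁻⁵ = 2.32×10⁻⁴ T.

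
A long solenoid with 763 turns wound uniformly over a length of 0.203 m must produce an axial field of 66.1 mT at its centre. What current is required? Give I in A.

Inside a long solenoid B = μ₀nI with n = 3759 m⁻¹, so I = B/(μ₀n).
I = 6.61×10⁻² / (4π×10⁻⁷ × 3759) = 14.0 A.

I ≈ 14.0 A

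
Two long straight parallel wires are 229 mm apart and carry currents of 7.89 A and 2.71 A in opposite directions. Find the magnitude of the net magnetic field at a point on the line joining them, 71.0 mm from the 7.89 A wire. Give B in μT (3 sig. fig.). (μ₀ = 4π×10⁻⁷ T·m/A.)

Each long wire gives B = μ₀I/(2πd). Distances are d₁ = 0.071 m and d₂ = 0.158 m.
B₁ = 2.22×10⁻⁵ T, B₂ = 3.43×10⁻⁶ T.
Between antiparallel currents both contributions point the same way, so they add. B = B₁ + B₂ = 2.22×10⁻⁵ + 3.43×10⁻⁶ = 2.57×10⁻⁵ T.

B ≈ 25.7 μT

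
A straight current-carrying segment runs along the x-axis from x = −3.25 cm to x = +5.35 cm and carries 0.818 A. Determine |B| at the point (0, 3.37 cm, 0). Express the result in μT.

B ≈ 3.74 μT

For a finite straight segment, B = (μ₀I/4πd)(sinθ₁ + sinθ₂), where θ₁, θ₂ are the angles from the perpendicular to each end.
The perpendicular distance is d = 0.0337 m; the end-offsets along the wire are a = 0.0325 m and b = 0.0535 m.
sinθ₁ = 0.0325/√(0.0325²+0.0337²) = 0.6942; sinθ₂ = 0.0535/√(0.0535²+0.0337²) = 0.8461.
B = (4π×10⁻⁷ × 0.818) / (4π × 0.0337) × (0.6942 + 0.8461) = 3.74×10⁻⁶ T.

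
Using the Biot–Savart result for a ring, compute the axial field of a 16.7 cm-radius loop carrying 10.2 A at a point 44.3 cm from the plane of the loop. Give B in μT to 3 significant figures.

B ≈ 1.68 μT

On the axis of a circular loop, B = μ₀IR² / [2(R²+z²)^(3/2)].
R² + z² = (0.167)² + (0.443)² = 0.2241 m², and (R²+z²)^(3/2) = 0.106 m³.
B = (4π×10⁻⁷ × 10.2 × 0.02789) / (2 × 0.106) = 1.68×10⁻⁶ T.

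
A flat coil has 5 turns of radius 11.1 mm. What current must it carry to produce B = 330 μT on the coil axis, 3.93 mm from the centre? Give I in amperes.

For an N-turn coil, B = Nμ₀IR²/[2(R²+z²)^(3/2)] with R = 0.0111 m, z = 0.00393 m, so I = 2B(R²+z²)^(3/2)/(Nμ₀R²) = 2 × 3.30×10⁻⁴ × 1.63×10⁻⁶ / (5 × 4π×10⁻⁷ × 0.0001232) = 1.39 A.

I ≈ 1.39 A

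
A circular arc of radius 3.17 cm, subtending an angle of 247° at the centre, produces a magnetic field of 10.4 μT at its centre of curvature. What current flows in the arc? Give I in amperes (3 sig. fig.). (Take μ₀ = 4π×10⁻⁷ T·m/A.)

For a circular arc, B = μ₀Iφ/(4πR) with φ in radians; here φ = 4.311 rad.
So I = 4πRB/(μ₀φ) = 4π × 0.0317 × 1.04×10⁻⁵ / (4π×10⁻⁷ × 4.311) = 0.765 A.

I ≈ 0.765 A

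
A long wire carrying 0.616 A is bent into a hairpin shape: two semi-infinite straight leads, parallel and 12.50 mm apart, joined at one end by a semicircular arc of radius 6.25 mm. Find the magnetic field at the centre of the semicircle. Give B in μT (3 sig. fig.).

B ≈ 50.7 μT

The semicircular arc contributes B_arc = μ₀I·π/(4πR) = μ₀I/(4R) = 3.10×10⁻⁵ T.
Each semi-infinite lead is at perpendicular distance R = 0.00625 m from the centre, with the perpendicular foot at its near end, so it contributes μ₀I/(4πR); both point the same way, together 1.97×10⁻⁵ T.
Arc and leads all point the same direction: B = 3.10×10⁻⁵ + 1.97×10⁻⁵ = 5.07×10⁻⁵ T.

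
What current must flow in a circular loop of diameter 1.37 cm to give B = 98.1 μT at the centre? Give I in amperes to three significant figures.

I ≈ 1.07 A

At the centre of a circular loop B = μ₀I/(2R), so I = 2RB/μ₀.
With R = 0.00685 m, I = 2 × 0.00685 × 9.81×10⁻⁵ / (4π×10⁻⁷) = 1.07 A.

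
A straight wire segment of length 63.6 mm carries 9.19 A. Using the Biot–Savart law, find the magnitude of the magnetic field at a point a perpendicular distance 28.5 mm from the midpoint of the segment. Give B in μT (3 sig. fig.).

B ≈ 48.0 μT

For a finite straight segment, B = (μ₀I/4πd)(sinθ₁ + sinθ₂), where θ₁, θ₂ are the angles from the perpendicular to each end.
The perpendicular from the point meets the wire at its midpoint, so each end is L/2 = 0.0318 m away along the wire.
sinθ₁ = 0.0318/√(0.0318²+0.0285²) = 0.7447; sinθ₂ = 0.0318/√(0.0318²+0.0285²) = 0.7447.
B = (4π×10⁻⁷ × 9.19) / (4π × 0.0285) × (0.7447 + 0.7447) = 4.80×10⁻⁵ T.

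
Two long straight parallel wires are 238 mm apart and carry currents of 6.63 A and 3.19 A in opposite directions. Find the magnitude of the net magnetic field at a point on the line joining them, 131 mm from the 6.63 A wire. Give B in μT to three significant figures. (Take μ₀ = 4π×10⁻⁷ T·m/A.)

Each long wire gives B = μ₀I/(2πd). Distances are d₁ = 0.131 m and d₂ = 0.107 m.
B₁ = 1.01×10⁻⁵ T, B₂ = 5.96×10⁻⁶ T.
Between antiparallel currents both contributions point the same way, so they add. B = B₁ + B₂ = 1.01×10⁻⁵ + 5.96×10⁻⁶ = 1.61×10⁻⁵ T.

B ≈ 16.1 μT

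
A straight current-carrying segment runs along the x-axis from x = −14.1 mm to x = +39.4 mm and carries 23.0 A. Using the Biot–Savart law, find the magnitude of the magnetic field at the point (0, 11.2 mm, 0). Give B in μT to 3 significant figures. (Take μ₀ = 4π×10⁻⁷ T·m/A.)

B ≈ 358 μT

For a finite straight segment, B = (μ₀I/4πd)(sinθ₁ + sinθ₂), where θ₁, θ₂ are the angles from the perpendicular to each end.
The perpendicular distance is d = 0.0112 m; the end-offsets along the wire are a = 0.0141 m and b = 0.0394 m.
sinθ₁ = 0.0141/√(0.0141²+0.0112²) = 0.7830; sinθ₂ = 0.0394/√(0.0394²+0.0112²) = 0.9619.
B = (4π×10⁻⁷ × 23.0) / (4π × 0.0112) × (0.7830 + 0.9619) = 3.58×10⁻⁴ T.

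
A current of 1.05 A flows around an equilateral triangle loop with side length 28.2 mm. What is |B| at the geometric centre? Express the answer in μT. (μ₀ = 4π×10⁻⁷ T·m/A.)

B ≈ 67.0 μT

Each side is a finite straight segment at perpendicular distance d = a/(2 tan(π/3)) = 0.008141 m from the centre, with end-angles ±π/3.
One side contributes B₁ = (μ₀I/4πd)·2 sin(π/3) = 2.23×10⁻⁵ T.
All 3 sides add in the same direction: B = 3 × 2.23×10⁻⁵ = 6.70×10⁻⁵ T.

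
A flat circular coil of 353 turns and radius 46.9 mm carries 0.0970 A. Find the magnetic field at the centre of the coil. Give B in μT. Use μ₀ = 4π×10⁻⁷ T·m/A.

For an N-turn flat coil, B = Nμ₀I/(2R) with R = 0.0469 m.
B = 353 × 1.30×10⁻⁶ T = 4.59×10⁻⁴ T.

B ≈ 459 μT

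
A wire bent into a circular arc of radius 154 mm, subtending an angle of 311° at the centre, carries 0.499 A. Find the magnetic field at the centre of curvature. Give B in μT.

The Biot–Savart field of a circular arc at its centre is B = μ₀Iφ/(4πR), with φ = 5.428 rad.
B = (4π×10⁻⁷ × 0.499 × 5.428) / (4π × 0.154) = 1.76×10⁻⁶ T.

B ≈ 1.76 μT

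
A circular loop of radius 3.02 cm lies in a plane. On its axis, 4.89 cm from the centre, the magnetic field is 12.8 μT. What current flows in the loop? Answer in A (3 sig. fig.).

On the axis of a loop, B = μ₀IR²/[2(R²+z²)^(3/2)], so I = 2B(R²+z²)^(3/2)/(μ₀R²).
R² + z² = 0.000912 + 0.002391 = 0.003303 m²; raised to 3/2 gives 1.90×10⁻⁴ m³.
I = 2 × 1.28×10⁻⁵ × 1.90×10⁻⁴ / (1.26×10⁻⁶ × 0.000912) = 4.24 A.

I ≈ 4.24 A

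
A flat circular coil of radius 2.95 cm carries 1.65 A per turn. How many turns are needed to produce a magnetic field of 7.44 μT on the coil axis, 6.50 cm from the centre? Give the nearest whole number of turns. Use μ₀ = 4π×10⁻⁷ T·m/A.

For an N-turn coil, B = Nμ₀IR²/[2(R²+z²)^(3/2)]. A single turn gives B₁ = 2.48×10⁻⁶ T with R = 0.0295 m, z = 0.065 m.
N = B/B₁ = 7.44×10⁻⁶ / 2.48×10⁻⁶ = 3.00.

N = 3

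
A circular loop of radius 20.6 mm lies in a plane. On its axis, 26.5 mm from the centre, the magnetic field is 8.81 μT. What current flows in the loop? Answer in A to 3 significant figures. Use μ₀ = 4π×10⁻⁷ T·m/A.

I ≈ 1.25 A

On the axis of a loop, B = μ₀IR²/[2(R²+z²)^(3/2)], so I = 2B(R²+z²)^(3/2)/(μ₀R²).
R² + z² = 0.0004244 + 0.0007022 = 0.001127 m²; raised to 3/2 gives 3.78×10⁻⁵ m³.
I = 2 × 8.81×10⁻⁶ × 3.78×10⁻⁵ / (1.26×10⁻⁶ × 0.0004244) = 1.25 A.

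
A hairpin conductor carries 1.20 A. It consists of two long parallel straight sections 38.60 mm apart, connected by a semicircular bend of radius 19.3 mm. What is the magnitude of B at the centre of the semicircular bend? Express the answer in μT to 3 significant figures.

The semicircular arc contributes B_arc = μ₀I·π/(4πR) = μ₀I/(4R) = 1.95×10⁻⁵ T.
Each semi-infinite lead is at perpendicular distance R = 0.0193 m from the centre, with the perpendicular foot at its near end, so it contributes μ₀I/(4πR); both point the same way, together 1.24×10⁻⁵ T.
Arc and leads all point the same direction: B = 1.95×10⁻⁵ + 1.24×10⁻⁵ = 3.20×10⁻⁵ T.

B ≈ 32.0 μT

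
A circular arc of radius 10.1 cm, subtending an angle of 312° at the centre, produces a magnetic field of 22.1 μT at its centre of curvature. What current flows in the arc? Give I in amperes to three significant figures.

For a circular arc, B = μ₀Iφ/(4πR) with φ in radians; here φ = 5.445 rad.
So I = 4πRB/(μ₀φ) = 4π × 0.101 × 2.21×10⁻⁵ / (4π×10⁻⁷ × 5.445) = 4.10 A.

I ≈ 4.10 A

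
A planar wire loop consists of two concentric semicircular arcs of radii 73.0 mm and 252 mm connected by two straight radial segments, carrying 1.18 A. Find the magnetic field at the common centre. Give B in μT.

The radial connectors point toward the centre, so dl × r̂ = 0 and they contribute nothing.
Each semicircle gives μ₀I/(4R): inner arc 5.08×10⁻⁶ T, outer arc 1.47×10⁻⁶ T.
The two arcs carry current in opposite angular senses, so their fields oppose: B = |5.08×10⁻⁶ − 1.47×10⁻⁶| = 3.61×10⁻⁶ T.

B ≈ 3.61 μT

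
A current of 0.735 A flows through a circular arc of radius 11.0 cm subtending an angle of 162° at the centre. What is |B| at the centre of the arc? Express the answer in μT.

B ≈ 1.89 μT

The Biot–Savart field of a circular arc at its centre is B = μ₀Iφ/(4πR), with φ = 2.827 rad.
B = (4π×10⁻⁷ × 0.735 × 2.827) / (4π × 0.11) = 1.89×10⁻⁶ T.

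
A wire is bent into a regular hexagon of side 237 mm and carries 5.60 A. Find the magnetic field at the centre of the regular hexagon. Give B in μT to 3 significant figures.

Each side is a finite straight segment at perpendicular distance d = a/(2 tan(π/6)) = 0.2052 m from the centre, with end-angles ±π/6.
One side contributes B₁ = (μ₀I/4πd)·2 sin(π/6) = 2.73×10⁻⁶ T.
All 6 sides add in the same direction: B = 6 × 2.73×10⁻⁶ = 1.64×10⁻⁵ T.

B ≈ 16.4 μT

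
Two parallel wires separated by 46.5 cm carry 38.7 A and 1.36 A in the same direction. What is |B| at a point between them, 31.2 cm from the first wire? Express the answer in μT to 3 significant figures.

B ≈ 23.0 μT

Each long wire gives B = μ₀I/(2πd). Distances are d₁ = 0.312 m and d₂ = 0.153 m.
B₁ = 2.48×10⁻⁵ T, B₂ = 1.78×10⁻⁶ T.
Between parallel currents the two contributions point in opposite directions, so they subtract. B = |B₁ − B₂| = |2.48×10⁻⁵ − 1.78×10⁻⁶| = 2.30×10⁻⁵ T.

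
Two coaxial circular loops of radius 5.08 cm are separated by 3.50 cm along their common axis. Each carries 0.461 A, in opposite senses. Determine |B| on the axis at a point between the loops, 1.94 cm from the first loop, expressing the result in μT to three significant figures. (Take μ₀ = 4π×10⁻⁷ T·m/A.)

Each loop contributes B = μ₀IR²/[2(R²+z²)^(3/2)] on the axis, with z measured from that loop.
Loop 1 (z = 0.0194 m): B₁ = 4.65×10⁻⁶ T. Loop 2 (z = 0.0156 m): B₂ = 4.98×10⁻⁶ T.
The fields oppose: B = |B₁ − B₂| = 3.32×10⁻⁷ T.

B ≈ 0.332 μT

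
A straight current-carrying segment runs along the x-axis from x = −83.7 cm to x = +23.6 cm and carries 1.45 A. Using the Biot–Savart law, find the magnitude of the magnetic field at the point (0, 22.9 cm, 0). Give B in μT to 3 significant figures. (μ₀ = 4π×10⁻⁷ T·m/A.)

B ≈ 1.07 μT

For a finite straight segment, B = (μ₀I/4πd)(sinθ₁ + sinθ₂), where θ₁, θ₂ are the angles from the perpendicular to each end.
The perpendicular distance is d = 0.229 m; the end-offsets along the wire are a = 0.837 m and b = 0.236 m.
sinθ₁ = 0.837/√(0.837²+0.229²) = 0.9646; sinθ₂ = 0.236/√(0.236²+0.229²) = 0.7177.
B = (4π×10⁻⁷ × 1.45) / (4π × 0.229) × (0.9646 + 0.7177) = 1.07×10⁻⁶ T.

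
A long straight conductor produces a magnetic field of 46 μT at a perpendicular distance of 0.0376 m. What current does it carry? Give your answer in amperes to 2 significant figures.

For a long straight wire B = μ₀I/(2πd), so I = 2πdB/μ₀.
I = 2π × 0.0376 × 4.60×10⁻⁵ / (4π×10⁻⁷) = 8.65 A.

I ≈ 8.6 A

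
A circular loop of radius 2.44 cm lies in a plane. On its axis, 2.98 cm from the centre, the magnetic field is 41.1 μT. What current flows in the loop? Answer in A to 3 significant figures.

On the axis of a loop, B = μ₀IR²/[2(R²+z²)^(3/2)], so I = 2B(R²+z²)^(3/2)/(μ₀R²).
R² + z² = 0.0005954 + 0.000888 = 0.001483 m²; raised to 3/2 gives 5.71×10⁻⁵ m³.
I = 2 × 4.11×10⁻⁵ × 5.71×10⁻⁵ / (1.26×10⁻⁶ × 0.0005954) = 6.28 A.

I ≈ 6.28 A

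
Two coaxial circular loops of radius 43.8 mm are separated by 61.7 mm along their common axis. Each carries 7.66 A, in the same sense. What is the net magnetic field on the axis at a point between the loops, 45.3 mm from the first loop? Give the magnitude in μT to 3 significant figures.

B ≈ 127 μT

Each loop contributes B = μ₀IR²/[2(R²+z²)^(3/2)] on the axis, with z measured from that loop.
Loop 1 (z = 0.0453 m): B₁ = 3.69×10⁻⁵ T. Loop 2 (z = 0.0164 m): B₂ = 9.03×10⁻⁵ T.
The fields add: B = B₁ + B₂ = 1.27×10⁻⁴ T.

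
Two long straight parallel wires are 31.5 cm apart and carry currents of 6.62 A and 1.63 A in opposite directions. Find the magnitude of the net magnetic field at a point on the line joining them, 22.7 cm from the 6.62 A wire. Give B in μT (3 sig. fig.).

Each long wire gives B = μ₀I/(2πd). Distances are d₁ = 0.227 m and d₂ = 0.088 m.
B₁ = 5.83×10⁻⁶ T, B₂ = 3.70×10⁻⁶ T.
Between antiparallel currents both contributions point the same way, so they add. B = B₁ + B₂ = 5.83×10⁻⁶ + 3.70×10⁻⁶ = 9.54×10⁻⁶ T.

B ≈ 9.54 μT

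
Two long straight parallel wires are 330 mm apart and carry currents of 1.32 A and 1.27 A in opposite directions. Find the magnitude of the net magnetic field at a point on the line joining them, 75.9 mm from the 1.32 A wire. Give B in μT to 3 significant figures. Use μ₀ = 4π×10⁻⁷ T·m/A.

B ≈ 4.48 μT

Each long wire gives B = μ₀I/(2πd). Distances are d₁ = 0.0759 m and d₂ = 0.2541 m.
B₁ = 3.48×10⁻⁶ T, B₂ = 1.00×10⁻⁶ T.
Between antiparallel currents both contributions point the same way, so they add. B = B₁ + B₂ = 3.48×10⁻⁶ + 1.00×10⁻⁶ = 4.48×10⁻⁶ T.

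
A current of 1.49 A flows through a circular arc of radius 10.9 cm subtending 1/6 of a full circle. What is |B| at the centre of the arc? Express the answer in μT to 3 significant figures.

B ≈ 1.43 μT

The Biot–Savart field of a circular arc at its centre is B = μ₀Iφ/(4πR), with φ = 1.047 rad.
B = (4π×10⁻⁷ × 1.49 × 1.047) / (4π × 0.109) = 1.43×10⁻⁶ T.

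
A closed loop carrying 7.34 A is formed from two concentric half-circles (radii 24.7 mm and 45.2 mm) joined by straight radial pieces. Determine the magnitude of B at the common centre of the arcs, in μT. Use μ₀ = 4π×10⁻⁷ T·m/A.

The radial connectors point toward the centre, so dl × r̂ = 0 and they contribute nothing.
Each semicircle gives μ₀I/(4R): inner arc 9.34×10⁻⁵ T, outer arc 5.10×10⁻⁵ T.
The two arcs carry current in opposite angular senses, so their fields oppose: B = |9.34×10⁻⁵ − 5.10×10⁻⁵| = 4.23×10⁻⁵ T.

B ≈ 42.3 μT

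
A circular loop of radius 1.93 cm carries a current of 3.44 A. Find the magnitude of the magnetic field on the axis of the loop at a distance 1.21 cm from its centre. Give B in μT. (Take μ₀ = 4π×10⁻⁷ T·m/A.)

B ≈ 68.1 μT

On the axis of a circular loop, B = μ₀IR² / [2(R²+z²)^(3/2)].
R² + z² = (0.0193)² + (0.0121)² = 0.0005189 m², and (R²+z²)^(3/2) = 1.18×10⁻⁵ m³.
B = (4π×10⁻⁷ × 3.44 × 0.0003725) / (2 × 1.18×10⁻⁵) = 6.81×10⁻⁵ T.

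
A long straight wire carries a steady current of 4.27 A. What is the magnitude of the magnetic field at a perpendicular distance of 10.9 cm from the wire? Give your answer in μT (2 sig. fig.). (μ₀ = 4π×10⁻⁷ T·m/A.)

B ≈ 7.8 μT

For an infinitely long straight wire, B = μ₀I/(2πd).
B = (4π×10⁻⁷ × 4.27) / (2π × 0.109) = 7.83×10⁻⁶ T.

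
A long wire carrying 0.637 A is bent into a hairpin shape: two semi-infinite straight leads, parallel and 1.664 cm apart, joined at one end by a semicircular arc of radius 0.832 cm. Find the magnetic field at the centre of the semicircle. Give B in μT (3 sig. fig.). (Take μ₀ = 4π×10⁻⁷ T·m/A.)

B ≈ 39.4 μT

The semicircular arc contributes B_arc = μ₀I·π/(4πR) = μ₀I/(4R) = 2.41×10⁻⁵ T.
Each semi-infinite lead is at perpendicular distance R = 0.00832 m from the centre, with the perpendicular foot at its near end, so it contributes μ₀I/(4πR); both point the same way, together 1.53×10⁻⁵ T.
Arc and leads all point the same direction: B = 2.41×10⁻⁵ + 1.53×10⁻⁵ = 3.94×10⁻⁵ T.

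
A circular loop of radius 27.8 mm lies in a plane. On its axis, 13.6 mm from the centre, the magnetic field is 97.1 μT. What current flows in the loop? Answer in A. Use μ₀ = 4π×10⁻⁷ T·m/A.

I ≈ 5.93 A

On the axis of a loop, B = μ₀IR²/[2(R²+z²)^(3/2)], so I = 2B(R²+z²)^(3/2)/(μ₀R²).
R² + z² = 0.0007728 + 0.000185 = 0.0009578 m²; raised to 3/2 gives 2.96×10⁻⁵ m³.
I = 2 × 9.71×10⁻⁵ × 2.96×10⁻⁵ / (1.26×10⁻⁶ × 0.0007728) = 5.93 A.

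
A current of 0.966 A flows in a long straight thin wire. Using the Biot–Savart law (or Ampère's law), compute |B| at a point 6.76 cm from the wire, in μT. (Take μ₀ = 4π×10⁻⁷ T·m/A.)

For an infinitely long straight wire, B = μ₀I/(2πd).
B = (4π×10⁻⁷ × 0.966) / (2π × 0.0676) = 2.86×10⁻⁶ T.

B ≈ 2.86 μT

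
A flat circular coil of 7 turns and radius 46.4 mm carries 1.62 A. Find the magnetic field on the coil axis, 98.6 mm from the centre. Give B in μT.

B ≈ 11.9 μT

For an N-turn flat coil, B = Nμ₀IR²/[2(R²+z²)^(3/2)] with R = 0.0464 m, z = 0.0986 m.
B = 7 × 1.69×10⁻⁶ T = 1.19×10⁻⁵ T.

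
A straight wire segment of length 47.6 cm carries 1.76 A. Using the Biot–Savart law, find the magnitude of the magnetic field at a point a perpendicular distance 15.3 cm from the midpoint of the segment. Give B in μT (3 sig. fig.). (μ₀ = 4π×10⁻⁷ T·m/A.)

For a finite straight segment, B = (μ₀I/4πd)(sinθ₁ + sinθ₂), where θ₁, θ₂ are the angles from the perpendicular to each end.
The perpendicular from the point meets the wire at its midpoint, so each end is L/2 = 0.238 m away along the wire.
sinθ₁ = 0.238/√(0.238²+0.153²) = 0.8412; sinθ₂ = 0.238/√(0.238²+0.153²) = 0.8412.
B = (4π×10⁻⁷ × 1.76) / (4π × 0.153) × (0.8412 + 0.8412) = 1.94×10⁻⁶ T.

B ≈ 1.94 μT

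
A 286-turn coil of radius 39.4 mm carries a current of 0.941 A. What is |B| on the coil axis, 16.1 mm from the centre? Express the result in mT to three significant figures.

For an N-turn flat coil, B = Nμ₀IR²/[2(R²+z²)^(3/2)] with R = 0.0394 m, z = 0.0161 m.
B = 286 × 1.19×10⁻⁵ T = 3.40×10⁻³ T.

B ≈ 3.40 mT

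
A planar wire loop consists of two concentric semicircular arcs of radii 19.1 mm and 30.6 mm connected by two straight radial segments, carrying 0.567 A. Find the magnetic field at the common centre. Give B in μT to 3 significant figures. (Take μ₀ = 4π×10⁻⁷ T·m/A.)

The radial connectors point toward the centre, so dl × r̂ = 0 and they contribute nothing.
Each semicircle gives μ₀I/(4R): inner arc 9.33×10⁻⁶ T, outer arc 5.82×10⁻⁶ T.
The two arcs carry current in opposite angular senses, so their fields oppose: B = |9.33×10⁻⁶ − 5.82×10⁻⁶| = 3.50×10⁻⁶ T.

B ≈ 3.50 μT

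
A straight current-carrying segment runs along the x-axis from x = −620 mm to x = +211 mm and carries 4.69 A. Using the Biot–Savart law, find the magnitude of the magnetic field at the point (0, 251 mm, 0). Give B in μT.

B ≈ 2.93 μT

For a finite straight segment, B = (μ₀I/4πd)(sinθ₁ + sinθ₂), where θ₁, θ₂ are the angles from the perpendicular to each end.
The perpendicular distance is d = 0.251 m; the end-offsets along the wire are a = 0.62 m and b = 0.211 m.
sinθ₁ = 0.62/√(0.62²+0.251²) = 0.9269; sinθ₂ = 0.211/√(0.211²+0.251²) = 0.6435.
B = (4π×10⁻⁷ × 4.69) / (4π × 0.251) × (0.9269 + 0.6435) = 2.93×10⁻⁶ T.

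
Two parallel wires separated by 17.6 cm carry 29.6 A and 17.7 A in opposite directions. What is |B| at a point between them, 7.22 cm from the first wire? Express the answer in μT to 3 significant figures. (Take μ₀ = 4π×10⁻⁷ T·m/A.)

B ≈ 116 μT

Each long wire gives B = μ₀I/(2πd). Distances are d₁ = 0.0722 m and d₂ = 0.1038 m.
B₁ = 8.20×10⁻⁵ T, B₂ = 3.41×10⁻⁵ T.
Between antiparallel currents both contributions point the same way, so they add. B = B₁ + B₂ = 8.20×10⁻⁵ + 3.41×10⁻⁵ = 1.16×10⁻⁴ T.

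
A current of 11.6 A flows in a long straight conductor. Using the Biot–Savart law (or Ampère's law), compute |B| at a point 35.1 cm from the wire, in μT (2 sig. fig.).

For an infinitely long straight wire, B = μ₀I/(2πd).
B = (4π×10⁻⁷ × 11.6) / (2π × 0.351) = 6.61×10⁻⁶ T.

B ≈ 6.6 μT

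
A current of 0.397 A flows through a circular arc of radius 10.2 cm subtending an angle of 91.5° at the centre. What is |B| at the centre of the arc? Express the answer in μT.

B ≈ 0.622 μT

The Biot–Savart field of a circular arc at its centre is B = μ₀Iφ/(4πR), with φ = 1.597 rad.
B = (4π×10⁻⁷ × 0.397 × 1.597) / (4π × 0.102) = 6.22×10⁻⁷ T.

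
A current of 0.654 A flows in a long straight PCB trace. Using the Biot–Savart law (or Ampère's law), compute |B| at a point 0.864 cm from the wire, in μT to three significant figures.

For an infinitely long straight wire, B = μ₀I/(2πd).
B = (4π×10⁻⁷ × 0.654) / (2π × 0.00864) = 1.51×10⁻⁵ T.

B ≈ 15.1 μT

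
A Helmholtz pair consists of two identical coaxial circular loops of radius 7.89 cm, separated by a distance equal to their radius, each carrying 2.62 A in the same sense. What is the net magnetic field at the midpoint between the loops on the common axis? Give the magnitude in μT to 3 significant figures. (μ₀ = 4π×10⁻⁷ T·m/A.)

B ≈ 29.9 μT

Each loop contributes B = μ₀IR²/[2(R²+z²)^(3/2)] on the axis, with z measured from that loop.
Loop 1 (z = 0.03945 m): B₁ = 1.49×10⁻⁵ T. Loop 2 (z = 0.03945 m): B₂ = 1.49×10⁻⁵ T.
The fields add: B = B₁ + B₂ = 2.99×10⁻⁵ T.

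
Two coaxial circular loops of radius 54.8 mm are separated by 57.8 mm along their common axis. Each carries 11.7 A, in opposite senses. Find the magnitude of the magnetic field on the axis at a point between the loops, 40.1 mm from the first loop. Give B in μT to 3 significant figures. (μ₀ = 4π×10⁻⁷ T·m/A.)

Each loop contributes B = μ₀IR²/[2(R²+z²)^(3/2)] on the axis, with z measured from that loop.
Loop 1 (z = 0.0401 m): B₁ = 7.05×10⁻⁵ T. Loop 2 (z = 0.0177 m): B₂ = 1.16×10⁻⁴ T.
The fields oppose: B = |B₁ − B₂| = 4.51×10⁻⁵ T.

B ≈ 45.1 μT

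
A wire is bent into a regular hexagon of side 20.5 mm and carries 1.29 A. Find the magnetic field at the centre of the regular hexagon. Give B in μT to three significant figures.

B ≈ 43.6 μT

Each side is a finite straight segment at perpendicular distance d = a/(2 tan(π/6)) = 0.01775 m from the centre, with end-angles ±π/6.
One side contributes B₁ = (μ₀I/4πd)·2 sin(π/6) = 7.27×10⁻⁶ T.
All 6 sides add in the same direction: B = 6 × 7.27×10⁻⁶ = 4.36×10⁻⁵ T.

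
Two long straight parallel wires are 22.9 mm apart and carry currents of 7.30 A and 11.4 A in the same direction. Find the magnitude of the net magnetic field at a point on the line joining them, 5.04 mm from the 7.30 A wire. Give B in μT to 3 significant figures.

Each long wire gives B = μ₀I/(2πd). Distances are d₁ = 0.00504 m and d₂ = 0.01786 m.
B₁ = 2.90×10⁻⁴ T, B₂ = 1.28×10⁻⁴ T.
Between parallel currents the two contributions point in opposite directions, so they subtract. B = |B₁ − B₂| = |2.90×10⁻⁴ − 1.28×10⁻⁴| = 1.62×10⁻⁴ T.

B ≈ 162 μT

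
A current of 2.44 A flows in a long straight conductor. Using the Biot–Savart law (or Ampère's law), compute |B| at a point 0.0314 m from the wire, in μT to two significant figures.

For an infinitely long straight wire, B = μ₀I/(2πd).
B = (4π×10⁻⁷ × 2.44) / (2π × 0.0314) = 1.55×10⁻⁵ T.

B ≈ 16 μT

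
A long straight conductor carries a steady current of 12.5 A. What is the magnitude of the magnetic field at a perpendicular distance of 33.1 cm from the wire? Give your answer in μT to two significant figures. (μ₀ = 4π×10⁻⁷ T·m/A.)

For an infinitely long straight wire, B = μ₀I/(2πd).
B = (4π×10⁻⁷ × 12.5) / (2π × 0.331) = 7.55×10⁻⁶ T.

B ≈ 7.6 μT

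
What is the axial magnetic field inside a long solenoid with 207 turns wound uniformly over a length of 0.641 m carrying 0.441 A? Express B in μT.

B ≈ 179 μT

Inside a long solenoid, B = μ₀nI with n = 322.9 turns/m.
B = 4π×10⁻⁷ × 322.9 × 0.441 = 1.79×10⁻⁴ T.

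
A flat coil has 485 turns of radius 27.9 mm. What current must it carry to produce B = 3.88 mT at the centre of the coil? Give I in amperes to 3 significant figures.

I ≈ 0.355 A

For an N-turn coil, B = Nμ₀I/(2R) with R = 0.0279 m, so I = 2RB/(Nμ₀) = 2 × 0.0279 × 3.88×10⁻³ / (485 × 4π×10⁻⁷) = 0.355 A.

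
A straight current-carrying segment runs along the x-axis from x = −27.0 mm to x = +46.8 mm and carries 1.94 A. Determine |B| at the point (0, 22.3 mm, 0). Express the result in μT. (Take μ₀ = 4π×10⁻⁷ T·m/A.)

For a finite straight segment, B = (μ₀I/4πd)(sinθ₁ + sinθ₂), where θ₁, θ₂ are the angles from the perpendicular to each end.
The perpendicular distance is d = 0.0223 m; the end-offsets along the wire are a = 0.027 m and b = 0.0468 m.
sinθ₁ = 0.027/√(0.027²+0.0223²) = 0.7710; sinθ₂ = 0.0468/√(0.0468²+0.0223²) = 0.9028.
B = (4π×10⁻⁷ × 1.94) / (4π × 0.0223) × (0.7710 + 0.9028) = 1.46×10⁻⁵ T.

B ≈ 14.6 μT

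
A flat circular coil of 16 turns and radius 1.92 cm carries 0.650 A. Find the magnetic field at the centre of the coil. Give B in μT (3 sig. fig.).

For an N-turn flat coil, B = Nμ₀I/(2R) with R = 0.0192 m.
B = 16 × 2.13×10⁻⁵ T = 3.40×10⁻⁴ T.

B ≈ 340 μT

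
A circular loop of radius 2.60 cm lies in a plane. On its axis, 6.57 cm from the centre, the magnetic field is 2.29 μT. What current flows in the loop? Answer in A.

On the axis of a loop, B = μ₀IR²/[2(R²+z²)^(3/2)], so I = 2B(R²+z²)^(3/2)/(μ₀R²).
R² + z² = 0.000676 + 0.004316 = 0.004992 m²; raised to 3/2 gives 3.53×10⁻⁴ m³.
I = 2 × 2.29×10⁻⁶ × 3.53×10⁻⁴ / (1.26×10⁻⁶ × 0.000676) = 1.90 A.

I ≈ 1.90 A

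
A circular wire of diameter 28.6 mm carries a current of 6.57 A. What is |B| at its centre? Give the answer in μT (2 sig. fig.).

B ≈ 290 μT

At the centre of a circular loop the Biot–Savart law gives B = μ₀I/(2R) (so R = 0.0143 m).
B = (4π×10⁻⁷ × 6.57) / (2 × 0.0143) = 2.89×10⁻⁴ T.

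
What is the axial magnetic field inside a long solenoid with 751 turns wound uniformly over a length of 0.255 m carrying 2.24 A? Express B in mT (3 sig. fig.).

Inside a long solenoid, B = μ₀nI with n = 2945 turns/m.
B = 4π×10⁻⁷ × 2945 × 2.24 = 8.29×10⁻³ T.

B ≈ 8.29 mT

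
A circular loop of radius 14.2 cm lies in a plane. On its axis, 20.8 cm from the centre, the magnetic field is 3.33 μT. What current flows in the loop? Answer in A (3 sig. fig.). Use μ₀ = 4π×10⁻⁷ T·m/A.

On the axis of a loop, B = μ₀IR²/[2(R²+z²)^(3/2)], so I = 2B(R²+z²)^(3/2)/(μ₀R²).
R² + z² = 0.02016 + 0.04326 = 0.06343 m²; raised to 3/2 gives 1.60×10⁻² m³.
I = 2 × 3.33×10⁻⁶ × 1.60×10⁻² / (1.26×10⁻⁶ × 0.02016) = 4.20 A.

I ≈ 4.20 A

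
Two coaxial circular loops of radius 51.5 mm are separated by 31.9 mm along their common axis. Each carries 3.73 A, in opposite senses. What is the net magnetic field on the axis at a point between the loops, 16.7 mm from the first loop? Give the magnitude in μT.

B ≈ 0.979 μT

Each loop contributes B = μ₀IR²/[2(R²+z²)^(3/2)] on the axis, with z measured from that loop.
Loop 1 (z = 0.0167 m): B₁ = 3.92×10⁻⁵ T. Loop 2 (z = 0.0152 m): B₂ = 4.01×10⁻⁵ T.
The fields oppose: B = |B₁ − B₂| = 9.79×10⁻⁷ T.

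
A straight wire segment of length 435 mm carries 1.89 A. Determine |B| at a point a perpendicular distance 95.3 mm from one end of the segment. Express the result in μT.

For a finite straight segment, B = (μ₀I/4πd)(sinθ₁ + sinθ₂), where θ₁, θ₂ are the angles from the perpendicular to each end.
The perpendicular foot is at one end, so the two end-offsets along the wire are 0 and L = 0.435 m.
sinθ₁ = 0/√(0²+0.0953²) = 0.0000; sinθ₂ = 0.435/√(0.435²+0.0953²) = 0.9768.
B = (4π×10⁻⁷ × 1.89) / (4π × 0.0953) × (0.0000 + 0.9768) = 1.94×10⁻⁶ T.

B ≈ 1.94 μT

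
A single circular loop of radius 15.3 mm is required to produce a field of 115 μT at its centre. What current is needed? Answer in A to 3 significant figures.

I ≈ 2.80 A

At the centre of a circular loop B = μ₀I/(2R), so I = 2RB/μ₀.
With R = 0.0153 m, I = 2 × 0.0153 × 1.15×10⁻⁴ / (4π×10⁻⁷) = 2.80 A.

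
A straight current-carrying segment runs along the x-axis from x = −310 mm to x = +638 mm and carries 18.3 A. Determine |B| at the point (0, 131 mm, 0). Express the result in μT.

For a finite straight segment, B = (μ₀I/4πd)(sinθ₁ + sinθ₂), where θ₁, θ₂ are the angles from the perpendicular to each end.
The perpendicular distance is d = 0.131 m; the end-offsets along the wire are a = 0.31 m and b = 0.638 m.
sinθ₁ = 0.31/√(0.31²+0.131²) = 0.9211; sinθ₂ = 0.638/√(0.638²+0.131²) = 0.9796.
B = (4π×10⁻⁷ × 18.3) / (4π × 0.131) × (0.9211 + 0.9796) = 2.66×10⁻⁵ T.

B ≈ 26.6 μT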